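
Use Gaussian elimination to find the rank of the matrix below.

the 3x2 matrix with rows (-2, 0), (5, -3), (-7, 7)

rank(A) = 2

Row reduction:
R2 <- R2 - (-5/2)*R1:  [  0  -3 ]
R3 <- R3 - (7/2)*R1:  [ 0  7 ]
R3 <- R3 - (-7/3)*R2:  [ 0  0 ]
Row echelon form:
[ -2   0 ]
[  0  -3 ]
[  0   0 ]
Nonzero rows / pivot columns: 2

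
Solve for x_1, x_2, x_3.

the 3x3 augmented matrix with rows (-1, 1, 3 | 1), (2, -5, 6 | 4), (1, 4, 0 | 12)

(4, 2, 1)

Forward elimination on [A|b]:
R2 <- R2 - (-2)*R1:  [  0  -3  12   6 ]
R3 <- R3 - (-1)*R1:  [  0   5   3  13 ]
R3 <- R3 - (-5/3)*R2:  [  0   0  23  23 ]
Row echelon form:
[ -1   1   3  |   1 ]
[  0  -3  12  |   6 ]
[  0   0  23  |  23 ]
Back-substitution:
x_3 = (23) / 23 = 1
x_2 = (6 - (12)*(1)) / -3 = 2
x_1 = (1 - (1)*(2) - (3)*(1)) / -1 = 4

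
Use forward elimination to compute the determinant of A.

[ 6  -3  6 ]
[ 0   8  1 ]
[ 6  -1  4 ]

Forward elimination:
R3 <- R3 - (1)*R1:  [  0   2  -2 ]
R3 <- R3 - (1/4)*R2:  [    0     0  -9/4 ]
Upper-triangular form:
[ 6  -3     6 ]
[ 0   8     1 ]
[ 0   0  -9/4 ]
det(A) = (-1)^0 * (6) * (8) * (-9/4) = -108  (0 row swaps -> sign +1)

det(A) = -108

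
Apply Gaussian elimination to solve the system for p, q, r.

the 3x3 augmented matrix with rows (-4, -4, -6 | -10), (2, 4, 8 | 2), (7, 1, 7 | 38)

Forward elimination on [A|b]:
R2 <- R2 - (-1/2)*R1:  [  0   2   5  -3 ]
R3 <- R3 - (-7/4)*R1:  [    0    -6  -7/2  41/2 ]
R3 <- R3 - (-3)*R2:  [    0     0  23/2  23/2 ]
Row echelon form:
[ -4  -4    -6  |   -10 ]
[  0   2     5  |    -3 ]
[  0   0  23/2  |  23/2 ]
Back-substitution:
r = (23/2) / (23/2) = 1
q = (-3 - (5)*(1)) / 2 = -4
p = (-10 - (-4)*(-4) - (-6)*(1)) / -4 = 5

(5, -4, 1)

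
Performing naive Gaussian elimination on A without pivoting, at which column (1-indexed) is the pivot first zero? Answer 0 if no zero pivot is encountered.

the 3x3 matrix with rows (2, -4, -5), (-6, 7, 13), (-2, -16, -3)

Naive forward elimination:
R2 <- R2 - (-3)*R1:  [  0  -5  -2 ]
R3 <- R3 - (-1)*R1:  [   0  -20   -8 ]
R3 <- R3 - (4)*R2:  [ 0  0  0 ]
Matrix at this point:
[ 2  -4  -5 ]
[ 0  -5  -2 ]
[ 0   0   0 ]
Pivot entry (3,3) in the last row is zero and there are no rows below to swap with -> zero pivot in column 3 (A is singular).

first zero-pivot column = 3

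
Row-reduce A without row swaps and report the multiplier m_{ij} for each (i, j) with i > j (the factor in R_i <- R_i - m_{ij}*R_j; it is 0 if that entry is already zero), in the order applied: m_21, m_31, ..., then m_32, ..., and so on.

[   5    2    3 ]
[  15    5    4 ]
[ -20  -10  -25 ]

multipliers: 3, -4, 2

Forward elimination:
R2 <- R2 - (3)*R1:  [  0  -1  -5 ]
R3 <- R3 - (-4)*R1:  [   0   -2  -13 ]
R3 <- R3 - (2)*R2:  [  0   0  -3 ]
Multipliers (in order of application): m_{21} = 3, m_{31} = -4, m_{32} = 2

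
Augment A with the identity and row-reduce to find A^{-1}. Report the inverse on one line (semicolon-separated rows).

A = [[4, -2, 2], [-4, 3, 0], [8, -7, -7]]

Gauss-Jordan on [A | I]:
R1 <- (1/4)*R1:  [    1  -1/2   1/2  |   1/4     0     0 ]
R2 <- R2 - (-4)*R1:  [ 0  1  2  |  1  1  0 ]
R3 <- R3 - (8)*R1:  [   0   -3  -11  |   -2    0    1 ]
R1 <- R1 - (-1/2)*R2:  [   1    0  3/2  |  3/4  1/2    0 ]
R3 <- R3 - (-3)*R2:  [  0   0  -5  |   1   3   1 ]
R3 <- (1/-5)*R3:  [    0     0     1  |  -1/5  -3/5  -1/5 ]
R1 <- R1 - (3/2)*R3:  [     1      0      0  |  21/20    7/5   3/10 ]
R2 <- R2 - (2)*R3:  [    0     1     0  |   7/5  11/5   2/5 ]
Right block of [I | A^{-1}] is the inverse:
[ 21/20   7/5  3/10 ]
[   7/5  11/5   2/5 ]
[  -1/5  -3/5  -1/5 ]

inverse = [21/20 7/5 3/10; 7/5 11/5 2/5; -1/5 -3/5 -1/5]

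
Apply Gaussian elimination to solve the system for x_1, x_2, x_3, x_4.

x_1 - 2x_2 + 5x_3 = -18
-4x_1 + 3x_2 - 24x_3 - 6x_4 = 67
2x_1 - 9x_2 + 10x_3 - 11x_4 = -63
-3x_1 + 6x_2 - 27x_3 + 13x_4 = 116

Forward elimination on [A|b]:
R2 <- R2 - (-4)*R1:  [  0  -5  -4  -6  -5 ]
R3 <- R3 - (2)*R1:  [   0   -5    0  -11  -27 ]
R4 <- R4 - (-3)*R1:  [   0    0  -12   13   62 ]
R3 <- R3 - (1)*R2:  [   0    0    4   -5  -22 ]
R4 <- R4 - (-3)*R3:  [  0   0   0  -2  -4 ]
Row echelon form:
[ 1  -2   5   0  |  -18 ]
[ 0  -5  -4  -6  |   -5 ]
[ 0   0   4  -5  |  -22 ]
[ 0   0   0  -2  |   -4 ]
Back-substitution:
x_4 = (-4) / -2 = 2
x_3 = (-22 - (-5)*(2)) / 4 = -3
x_2 = (-5 - (-4)*(-3) - (-6)*(2)) / -5 = 1
x_1 = (-18 - (-2)*(1) - (5)*(-3)) / 1 = -1

(-1, 1, -3, 2)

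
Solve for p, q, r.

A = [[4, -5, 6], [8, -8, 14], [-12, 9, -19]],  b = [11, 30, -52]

(5, 3, 1)

Forward elimination on [A|b]:
R2 <- R2 - (2)*R1:  [ 0  2  2  8 ]
R3 <- R3 - (-3)*R1:  [   0   -6   -1  -19 ]
R3 <- R3 - (-3)*R2:  [ 0  0  5  5 ]
Row echelon form:
[ 4  -5  6  |  11 ]
[ 0   2  2  |   8 ]
[ 0   0  5  |   5 ]
Back-substitution:
r = (5) / 5 = 1
q = (8 - (2)*(1)) / 2 = 3
p = (11 - (-5)*(3) - (6)*(1)) / 4 = 5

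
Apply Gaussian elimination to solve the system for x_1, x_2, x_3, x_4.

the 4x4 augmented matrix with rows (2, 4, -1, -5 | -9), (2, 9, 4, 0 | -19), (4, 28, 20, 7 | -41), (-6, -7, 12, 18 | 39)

(-4, -3, 4, -3)

Forward elimination on [A|b]:
R2 <- R2 - (1)*R1:  [   0    5    5    5  -10 ]
R3 <- R3 - (2)*R1:  [   0   20   22   17  -23 ]
R4 <- R4 - (-3)*R1:  [  0   5   9   3  12 ]
R3 <- R3 - (4)*R2:  [  0   0   2  -3  17 ]
R4 <- R4 - (1)*R2:  [  0   0   4  -2  22 ]
R4 <- R4 - (2)*R3:  [   0    0    0    4  -12 ]
Row echelon form:
[ 2  4  -1  -5  |   -9 ]
[ 0  5   5   5  |  -10 ]
[ 0  0   2  -3  |   17 ]
[ 0  0   0   4  |  -12 ]
Back-substitution:
x_4 = (-12) / 4 = -3
x_3 = (17 - (-3)*(-3)) / 2 = 4
x_2 = (-10 - (5)*(4) - (5)*(-3)) / 5 = -3
x_1 = (-9 - (4)*(-3) - (-1)*(4) - (-5)*(-3)) / 2 = -4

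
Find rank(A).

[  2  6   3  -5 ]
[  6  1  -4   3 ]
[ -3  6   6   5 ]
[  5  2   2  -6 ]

rank(A) = 4

Row reduction:
R2 <- R2 - (3)*R1:  [   0  -17  -13   18 ]
R3 <- R3 - (-3/2)*R1:  [    0    15  21/2  -5/2 ]
R4 <- R4 - (5/2)*R1:  [     0    -13  -11/2   13/2 ]
R3 <- R3 - (-15/17)*R2:  [      0       0  -33/34  455/34 ]
R4 <- R4 - (13/17)*R2:  [       0        0   151/34  -247/34 ]
R4 <- R4 - (-151/33)*R3:  [       0        0        0  1781/33 ]
Row echelon form:
[ 2    6       3       -5 ]
[ 0  -17     -13       18 ]
[ 0    0  -33/34   455/34 ]
[ 0    0       0  1781/33 ]
Nonzero rows / pivot columns: 4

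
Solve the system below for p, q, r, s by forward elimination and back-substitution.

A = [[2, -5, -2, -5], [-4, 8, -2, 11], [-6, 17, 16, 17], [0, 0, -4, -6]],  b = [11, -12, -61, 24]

Forward elimination on [A|b]:
R2 <- R2 - (-2)*R1:  [  0  -2  -6   1  10 ]
R3 <- R3 - (-3)*R1:  [   0    2   10    2  -28 ]
R3 <- R3 - (-1)*R2:  [   0    0    4    3  -18 ]
R4 <- R4 - (-1)*R3:  [  0   0   0  -3   6 ]
Row echelon form:
[ 2  -5  -2  -5  |   11 ]
[ 0  -2  -6   1  |   10 ]
[ 0   0   4   3  |  -18 ]
[ 0   0   0  -3  |    6 ]
Back-substitution:
s = (6) / -3 = -2
r = (-18 - (3)*(-2)) / 4 = -3
q = (10 - (-6)*(-3) - (1)*(-2)) / -2 = 3
p = (11 - (-5)*(3) - (-2)*(-3) - (-5)*(-2)) / 2 = 5

(5, 3, -3, -2)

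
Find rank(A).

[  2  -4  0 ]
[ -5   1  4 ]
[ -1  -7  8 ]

Row reduction:
R2 <- R2 - (-5/2)*R1:  [  0  -9   4 ]
R3 <- R3 - (-1/2)*R1:  [  0  -9   8 ]
R3 <- R3 - (1)*R2:  [ 0  0  4 ]
Row echelon form:
[ 2  -4  0 ]
[ 0  -9  4 ]
[ 0   0  4 ]
Nonzero rows / pivot columns: 3

rank(A) = 3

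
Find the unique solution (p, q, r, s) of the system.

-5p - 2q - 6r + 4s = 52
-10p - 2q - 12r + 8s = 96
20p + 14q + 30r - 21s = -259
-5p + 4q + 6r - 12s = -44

Forward elimination on [A|b]:
R2 <- R2 - (2)*R1:  [  0   2   0   0  -8 ]
R3 <- R3 - (-4)*R1:  [   0    6    6   -5  -51 ]
R4 <- R4 - (1)*R1:  [   0    6   12  -16  -96 ]
R3 <- R3 - (3)*R2:  [   0    0    6   -5  -27 ]
R4 <- R4 - (3)*R2:  [   0    0   12  -16  -72 ]
R4 <- R4 - (2)*R3:  [   0    0    0   -6  -18 ]
Row echelon form:
[ -5  -2  -6   4  |   52 ]
[  0   2   0   0  |   -8 ]
[  0   0   6  -5  |  -27 ]
[  0   0   0  -6  |  -18 ]
Back-substitution:
s = (-18) / -6 = 3
r = (-27 - (-5)*(3)) / 6 = -2
q = (-8) / 2 = -4
p = (52 - (-2)*(-4) - (-6)*(-2) - (4)*(3)) / -5 = -4

(-4, -4, -2, 3)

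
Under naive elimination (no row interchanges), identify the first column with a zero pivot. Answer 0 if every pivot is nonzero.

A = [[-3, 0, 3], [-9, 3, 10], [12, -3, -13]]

Naive forward elimination:
R2 <- R2 - (3)*R1:  [ 0  3  1 ]
R3 <- R3 - (-4)*R1:  [  0  -3  -1 ]
R3 <- R3 - (-1)*R2:  [ 0  0  0 ]
Matrix at this point:
[ -3  0  3 ]
[  0  3  1 ]
[  0  0  0 ]
Pivot entry (3,3) in the last row is zero and there are no rows below to swap with -> zero pivot in column 3 (A is singular).

first zero-pivot column = 3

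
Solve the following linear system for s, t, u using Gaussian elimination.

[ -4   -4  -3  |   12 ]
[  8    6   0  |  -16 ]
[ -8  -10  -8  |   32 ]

Forward elimination on [A|b]:
R2 <- R2 - (-2)*R1:  [  0  -2  -6   8 ]
R3 <- R3 - (2)*R1:  [  0  -2  -2   8 ]
R3 <- R3 - (1)*R2:  [ 0  0  4  0 ]
Row echelon form:
[ -4  -4  -3  |  12 ]
[  0  -2  -6  |   8 ]
[  0   0   4  |   0 ]
Back-substitution:
u = (0) / 4 = 0
t = (8 - (-6)*(0)) / -2 = -4
s = (12 - (-4)*(-4) - (-3)*(0)) / -4 = 1

(1, -4, 0)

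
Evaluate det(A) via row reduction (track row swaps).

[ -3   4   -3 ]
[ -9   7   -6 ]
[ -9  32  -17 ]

Forward elimination:
R2 <- R2 - (3)*R1:  [  0  -5   3 ]
R3 <- R3 - (3)*R1:  [  0  20  -8 ]
R3 <- R3 - (-4)*R2:  [ 0  0  4 ]
Upper-triangular form:
[ -3   4  -3 ]
[  0  -5   3 ]
[  0   0   4 ]
det(A) = (-1)^0 * (-3) * (-5) * (4) = 60  (0 row swaps -> sign +1)

det(A) = 60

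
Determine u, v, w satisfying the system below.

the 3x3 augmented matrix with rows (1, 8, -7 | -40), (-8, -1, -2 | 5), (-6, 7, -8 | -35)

Forward elimination on [A|b]:
R2 <- R2 - (-8)*R1:  [    0    63   -58  -315 ]
R3 <- R3 - (-6)*R1:  [    0    55   -50  -275 ]
R3 <- R3 - (55/63)*R2:  [     0      0  40/63      0 ]
Row echelon form:
[ 1   8     -7  |   -40 ]
[ 0  63    -58  |  -315 ]
[ 0   0  40/63  |     0 ]
Back-substitution:
w = (0) / (40/63) = 0
v = (-315 - (-58)*(0)) / 63 = -5
u = (-40 - (8)*(-5) - (-7)*(0)) / 1 = 0

(0, -5, 0)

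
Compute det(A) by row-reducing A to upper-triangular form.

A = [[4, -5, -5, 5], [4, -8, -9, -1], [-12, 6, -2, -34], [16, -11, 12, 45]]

Forward elimination:
R2 <- R2 - (1)*R1:  [  0  -3  -4  -6 ]
R3 <- R3 - (-3)*R1:  [   0   -9  -17  -19 ]
R4 <- R4 - (4)*R1:  [  0   9  32  25 ]
R3 <- R3 - (3)*R2:  [  0   0  -5  -1 ]
R4 <- R4 - (-3)*R2:  [  0   0  20   7 ]
R4 <- R4 - (-4)*R3:  [ 0  0  0  3 ]
Upper-triangular form:
[ 4  -5  -5   5 ]
[ 0  -3  -4  -6 ]
[ 0   0  -5  -1 ]
[ 0   0   0   3 ]
det(A) = (-1)^0 * (4) * (-3) * (-5) * (3) = 180  (0 row swaps -> sign +1)

det(A) = 180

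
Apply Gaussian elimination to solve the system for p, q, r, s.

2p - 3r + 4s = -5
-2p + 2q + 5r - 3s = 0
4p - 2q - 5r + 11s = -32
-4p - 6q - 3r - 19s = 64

(-4, 4, -5, -3)

Forward elimination on [A|b]:
R2 <- R2 - (-1)*R1:  [  0   2   2   1  -5 ]
R3 <- R3 - (2)*R1:  [   0   -2    1    3  -22 ]
R4 <- R4 - (-2)*R1:  [   0   -6   -9  -11   54 ]
R3 <- R3 - (-1)*R2:  [   0    0    3    4  -27 ]
R4 <- R4 - (-3)*R2:  [  0   0  -3  -8  39 ]
R4 <- R4 - (-1)*R3:  [  0   0   0  -4  12 ]
Row echelon form:
[ 2  0  -3   4  |   -5 ]
[ 0  2   2   1  |   -5 ]
[ 0  0   3   4  |  -27 ]
[ 0  0   0  -4  |   12 ]
Back-substitution:
s = (12) / -4 = -3
r = (-27 - (4)*(-3)) / 3 = -5
q = (-5 - (2)*(-5) - (1)*(-3)) / 2 = 4
p = (-5 - (-3)*(-5) - (4)*(-3)) / 2 = -4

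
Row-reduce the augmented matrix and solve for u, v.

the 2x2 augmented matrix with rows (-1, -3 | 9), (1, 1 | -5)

(-3, -2)

Forward elimination on [A|b]:
R2 <- R2 - (-1)*R1:  [  0  -2   4 ]
Row echelon form:
[ -1  -3  |  9 ]
[  0  -2  |  4 ]
Back-substitution:
v = (4) / -2 = -2
u = (9 - (-3)*(-2)) / -1 = -3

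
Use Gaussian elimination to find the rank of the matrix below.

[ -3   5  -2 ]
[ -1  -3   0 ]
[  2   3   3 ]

rank(A) = 3

Row reduction:
R2 <- R2 - (1/3)*R1:  [     0  -14/3    2/3 ]
R3 <- R3 - (-2/3)*R1:  [    0  19/3   5/3 ]
R3 <- R3 - (-19/14)*R2:  [    0     0  18/7 ]
Row echelon form:
[ -3      5    -2 ]
[  0  -14/3   2/3 ]
[  0      0  18/7 ]
Nonzero rows / pivot columns: 3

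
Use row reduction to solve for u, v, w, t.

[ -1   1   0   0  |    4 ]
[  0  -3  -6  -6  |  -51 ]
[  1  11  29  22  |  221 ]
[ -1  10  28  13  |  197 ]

Forward elimination on [A|b]:
R3 <- R3 - (-1)*R1:  [   0   12   29   22  225 ]
R4 <- R4 - (1)*R1:  [   0    9   28   13  193 ]
R3 <- R3 - (-4)*R2:  [  0   0   5  -2  21 ]
R4 <- R4 - (-3)*R2:  [  0   0  10  -5  40 ]
R4 <- R4 - (2)*R3:  [  0   0   0  -1  -2 ]
Row echelon form:
[ -1   1   0   0  |    4 ]
[  0  -3  -6  -6  |  -51 ]
[  0   0   5  -2  |   21 ]
[  0   0   0  -1  |   -2 ]
Back-substitution:
t = (-2) / -1 = 2
w = (21 - (-2)*(2)) / 5 = 5
v = (-51 - (-6)*(5) - (-6)*(2)) / -3 = 3
u = (4 - (1)*(3)) / -1 = -1

(-1, 3, 5, 2)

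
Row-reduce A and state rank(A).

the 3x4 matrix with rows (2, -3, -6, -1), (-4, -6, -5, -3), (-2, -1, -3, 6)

rank(A) = 3

Row reduction:
R2 <- R2 - (-2)*R1:  [   0  -12  -17   -5 ]
R3 <- R3 - (-1)*R1:  [  0  -4  -9   5 ]
R3 <- R3 - (1/3)*R2:  [     0      0  -10/3   20/3 ]
Row echelon form:
[ 2   -3     -6    -1 ]
[ 0  -12    -17    -5 ]
[ 0    0  -10/3  20/3 ]
Nonzero rows / pivot columns: 3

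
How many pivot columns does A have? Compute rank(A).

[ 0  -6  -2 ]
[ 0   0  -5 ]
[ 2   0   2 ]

rank(A) = 3

Row reduction:
R1 <-> R3   (pivot in column 1 was zero)
[ 2   0   2 ]
[ 0   0  -5 ]
[ 0  -6  -2 ]
R2 <-> R3   (pivot in column 2 was zero)
[ 2   0   2 ]
[ 0  -6  -2 ]
[ 0   0  -5 ]
Row echelon form:
[ 2   0   2 ]
[ 0  -6  -2 ]
[ 0   0  -5 ]
Nonzero rows / pivot columns: 3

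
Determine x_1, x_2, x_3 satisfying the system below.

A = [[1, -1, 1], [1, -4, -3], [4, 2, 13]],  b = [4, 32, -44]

Forward elimination on [A|b]:
R2 <- R2 - (1)*R1:  [  0  -3  -4  28 ]
R3 <- R3 - (4)*R1:  [   0    6    9  -60 ]
R3 <- R3 - (-2)*R2:  [  0   0   1  -4 ]
Row echelon form:
[ 1  -1   1  |   4 ]
[ 0  -3  -4  |  28 ]
[ 0   0   1  |  -4 ]
Back-substitution:
x_3 = (-4) / 1 = -4
x_2 = (28 - (-4)*(-4)) / -3 = -4
x_1 = (4 - (-1)*(-4) - (1)*(-4)) / 1 = 4

(4, -4, -4)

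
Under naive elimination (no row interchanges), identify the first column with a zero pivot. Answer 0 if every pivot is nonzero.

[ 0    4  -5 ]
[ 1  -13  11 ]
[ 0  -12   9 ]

Naive forward elimination:
Pivot entry (1,1) is zero but row 2 has 1 in column 1 -> naive elimination stops; a row interchange (e.g. R1 <-> R2) would be required here.

first zero-pivot column = 1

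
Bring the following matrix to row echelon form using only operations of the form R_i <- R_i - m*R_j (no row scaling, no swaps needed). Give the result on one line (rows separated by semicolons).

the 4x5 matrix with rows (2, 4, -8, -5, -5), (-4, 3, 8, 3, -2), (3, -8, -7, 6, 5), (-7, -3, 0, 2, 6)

REF = [2 4 -8 -5 -5; 0 11 -8 -7 -12; 0 0 -57/11 101/22 -61/22; 0 0 0 -2989/114 1277/114]

Forward elimination:
R2 <- R2 - (-2)*R1:  [   0   11   -8   -7  -12 ]
R3 <- R3 - (3/2)*R1:  [    0   -14     5  27/2  25/2 ]
R4 <- R4 - (-7/2)*R1:  [     0     11    -28  -31/2  -23/2 ]
R3 <- R3 - (-14/11)*R2:  [      0       0  -57/11  101/22  -61/22 ]
R4 <- R4 - (1)*R2:  [     0      0    -20  -17/2    1/2 ]
R4 <- R4 - (220/57)*R3:  [         0          0          0  -2989/114   1277/114 ]
Row echelon form:
[ 2   4      -8         -5        -5 ]
[ 0  11      -8         -7       -12 ]
[ 0   0  -57/11     101/22    -61/22 ]
[ 0   0       0  -2989/114  1277/114 ]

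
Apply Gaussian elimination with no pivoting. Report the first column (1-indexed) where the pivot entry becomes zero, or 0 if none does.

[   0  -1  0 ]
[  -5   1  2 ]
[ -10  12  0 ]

Naive forward elimination:
Pivot entry (1,1) is zero but row 2 has -5 in column 1 -> naive elimination stops; a row interchange (e.g. R1 <-> R2) would be required here.

first zero-pivot column = 1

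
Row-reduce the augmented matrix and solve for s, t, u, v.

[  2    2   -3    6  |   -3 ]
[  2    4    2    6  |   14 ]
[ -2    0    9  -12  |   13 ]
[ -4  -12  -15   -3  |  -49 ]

(4, -4, 5, 2)

Forward elimination on [A|b]:
R2 <- R2 - (1)*R1:  [  0   2   5   0  17 ]
R3 <- R3 - (-1)*R1:  [  0   2   6  -6  10 ]
R4 <- R4 - (-2)*R1:  [   0   -8  -21    9  -55 ]
R3 <- R3 - (1)*R2:  [  0   0   1  -6  -7 ]
R4 <- R4 - (-4)*R2:  [  0   0  -1   9  13 ]
R4 <- R4 - (-1)*R3:  [ 0  0  0  3  6 ]
Row echelon form:
[ 2  2  -3   6  |  -3 ]
[ 0  2   5   0  |  17 ]
[ 0  0   1  -6  |  -7 ]
[ 0  0   0   3  |   6 ]
Back-substitution:
v = (6) / 3 = 2
u = (-7 - (-6)*(2)) / 1 = 5
t = (17 - (5)*(5)) / 2 = -4
s = (-3 - (2)*(-4) - (-3)*(5) - (6)*(2)) / 2 = 4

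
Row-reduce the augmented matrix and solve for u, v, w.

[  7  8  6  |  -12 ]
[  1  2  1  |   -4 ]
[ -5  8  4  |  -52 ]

(4, -2, -4)

Forward elimination on [A|b]:
R2 <- R2 - (1/7)*R1:  [     0    6/7    1/7  -16/7 ]
R3 <- R3 - (-5/7)*R1:  [      0    96/7    58/7  -424/7 ]
R3 <- R3 - (16)*R2:  [   0    0    6  -24 ]
Row echelon form:
[ 7    8    6  |    -12 ]
[ 0  6/7  1/7  |  -16/7 ]
[ 0    0    6  |    -24 ]
Back-substitution:
w = (-24) / 6 = -4
v = (-16/7 - (1/7)*(-4)) / (6/7) = -2
u = (-12 - (8)*(-2) - (6)*(-4)) / 7 = 4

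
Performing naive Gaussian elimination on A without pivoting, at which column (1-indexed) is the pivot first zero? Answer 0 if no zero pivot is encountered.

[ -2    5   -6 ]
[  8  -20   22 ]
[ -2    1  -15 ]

Naive forward elimination:
R2 <- R2 - (-4)*R1:  [  0   0  -2 ]
R3 <- R3 - (1)*R1:  [  0  -4  -9 ]
Matrix at this point:
[ -2   5  -6 ]
[  0   0  -2 ]
[  0  -4  -9 ]
Pivot entry (2,2) is zero but row 3 has -4 in column 2 -> naive elimination stops; a row interchange (e.g. R2 <-> R3) would be required here.

first zero-pivot column = 2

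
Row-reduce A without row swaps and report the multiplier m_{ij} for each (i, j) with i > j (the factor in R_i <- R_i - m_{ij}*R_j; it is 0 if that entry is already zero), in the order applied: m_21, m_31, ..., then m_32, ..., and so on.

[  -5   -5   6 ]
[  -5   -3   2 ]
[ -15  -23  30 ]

multipliers: 1, 3, -4

Forward elimination:
R2 <- R2 - (1)*R1:  [  0   2  -4 ]
R3 <- R3 - (3)*R1:  [  0  -8  12 ]
R3 <- R3 - (-4)*R2:  [  0   0  -4 ]
Multipliers (in order of application): m_{21} = 1, m_{31} = 3, m_{32} = -4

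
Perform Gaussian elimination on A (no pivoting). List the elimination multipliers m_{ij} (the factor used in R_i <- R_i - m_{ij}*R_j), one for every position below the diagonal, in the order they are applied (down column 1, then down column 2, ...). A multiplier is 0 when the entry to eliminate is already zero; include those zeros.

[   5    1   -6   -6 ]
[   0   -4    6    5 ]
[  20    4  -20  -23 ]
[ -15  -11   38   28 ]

Forward elimination:
R2: entry in column 1 is already 0 -> m_{21} = 0 (no row operation needed)
R3 <- R3 - (4)*R1:  [ 0  0  4  1 ]
R4 <- R4 - (-3)*R1:  [  0  -8  20  10 ]
R3: entry in column 2 is already 0 -> m_{32} = 0 (no row operation needed)
R4 <- R4 - (2)*R2:  [ 0  0  8  0 ]
R4 <- R4 - (2)*R3:  [  0   0   0  -2 ]
Multipliers (in order of application): m_{21} = 0, m_{31} = 4, m_{41} = -3, m_{32} = 0, m_{42} = 2, m_{43} = 2

multipliers: 0, 4, -3, 0, 2, 2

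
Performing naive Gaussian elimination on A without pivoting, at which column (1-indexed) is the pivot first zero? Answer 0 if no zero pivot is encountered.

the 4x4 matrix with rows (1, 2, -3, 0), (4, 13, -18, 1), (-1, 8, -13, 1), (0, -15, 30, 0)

Naive forward elimination:
R2 <- R2 - (4)*R1:  [  0   5  -6   1 ]
R3 <- R3 - (-1)*R1:  [   0   10  -16    1 ]
R3 <- R3 - (2)*R2:  [  0   0  -4  -1 ]
R4 <- R4 - (-3)*R2:  [  0   0  12   3 ]
R4 <- R4 - (-3)*R3:  [ 0  0  0  0 ]
Matrix at this point:
[ 1  2  -3   0 ]
[ 0  5  -6   1 ]
[ 0  0  -4  -1 ]
[ 0  0   0   0 ]
Pivot entry (4,4) in the last row is zero and there are no rows below to swap with -> zero pivot in column 4 (A is singular).

first zero-pivot column = 4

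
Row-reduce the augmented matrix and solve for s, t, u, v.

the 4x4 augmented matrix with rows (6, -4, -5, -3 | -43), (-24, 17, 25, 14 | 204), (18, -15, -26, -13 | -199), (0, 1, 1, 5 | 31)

Forward elimination on [A|b]:
R2 <- R2 - (-4)*R1:  [  0   1   5   2  32 ]
R3 <- R3 - (3)*R1:  [   0   -3  -11   -4  -70 ]
R3 <- R3 - (-3)*R2:  [  0   0   4   2  26 ]
R4 <- R4 - (1)*R2:  [  0   0  -4   3  -1 ]
R4 <- R4 - (-1)*R3:  [  0   0   0   5  25 ]
Row echelon form:
[ 6  -4  -5  -3  |  -43 ]
[ 0   1   5   2  |   32 ]
[ 0   0   4   2  |   26 ]
[ 0   0   0   5  |   25 ]
Back-substitution:
v = (25) / 5 = 5
u = (26 - (2)*(5)) / 4 = 4
t = (32 - (5)*(4) - (2)*(5)) / 1 = 2
s = (-43 - (-4)*(2) - (-5)*(4) - (-3)*(5)) / 6 = 0

(0, 2, 4, 5)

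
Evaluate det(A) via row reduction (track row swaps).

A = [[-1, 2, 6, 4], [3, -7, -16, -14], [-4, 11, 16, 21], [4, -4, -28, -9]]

Forward elimination:
R2 <- R2 - (-3)*R1:  [  0  -1   2  -2 ]
R3 <- R3 - (4)*R1:  [  0   3  -8   5 ]
R4 <- R4 - (-4)*R1:  [  0   4  -4   7 ]
R3 <- R3 - (-3)*R2:  [  0   0  -2  -1 ]
R4 <- R4 - (-4)*R2:  [  0   0   4  -1 ]
R4 <- R4 - (-2)*R3:  [  0   0   0  -3 ]
Upper-triangular form:
[ -1   2   6   4 ]
[  0  -1   2  -2 ]
[  0   0  -2  -1 ]
[  0   0   0  -3 ]
det(A) = (-1)^0 * (-1) * (-1) * (-2) * (-3) = 6  (0 row swaps -> sign +1)

det(A) = 6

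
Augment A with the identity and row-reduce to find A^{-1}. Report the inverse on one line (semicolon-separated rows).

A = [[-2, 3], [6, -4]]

inverse = [2/5 3/10; 3/5 1/5]

Gauss-Jordan on [A | I]:
R1 <- (1/-2)*R1:  [    1  -3/2  |  -1/2     0 ]
R2 <- R2 - (6)*R1:  [ 0  5  |  3  1 ]
R2 <- (1/5)*R2:  [   0    1  |  3/5  1/5 ]
R1 <- R1 - (-3/2)*R2:  [    1     0  |   2/5  3/10 ]
Right block of [I | A^{-1}] is the inverse:
[ 2/5  3/10 ]
[ 3/5   1/5 ]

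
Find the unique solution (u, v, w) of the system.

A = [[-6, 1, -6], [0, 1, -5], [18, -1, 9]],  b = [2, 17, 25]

(3, 2, -3)

Forward elimination on [A|b]:
R3 <- R3 - (-3)*R1:  [  0   2  -9  31 ]
R3 <- R3 - (2)*R2:  [  0   0   1  -3 ]
Row echelon form:
[ -6  1  -6  |   2 ]
[  0  1  -5  |  17 ]
[  0  0   1  |  -3 ]
Back-substitution:
w = (-3) / 1 = -3
v = (17 - (-5)*(-3)) / 1 = 2
u = (2 - (1)*(2) - (-6)*(-3)) / -6 = 3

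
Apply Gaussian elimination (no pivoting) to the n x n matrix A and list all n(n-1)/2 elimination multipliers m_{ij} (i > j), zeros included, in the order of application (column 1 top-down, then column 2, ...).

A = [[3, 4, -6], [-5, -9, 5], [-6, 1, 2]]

multipliers: -5/3, -2, -27/7

Forward elimination:
R2 <- R2 - (-5/3)*R1:  [    0  -7/3    -5 ]
R3 <- R3 - (-2)*R1:  [   0    9  -10 ]
R3 <- R3 - (-27/7)*R2:  [      0       0  -205/7 ]
Multipliers (in order of application): m_{21} = -5/3, m_{31} = -2, m_{32} = -27/7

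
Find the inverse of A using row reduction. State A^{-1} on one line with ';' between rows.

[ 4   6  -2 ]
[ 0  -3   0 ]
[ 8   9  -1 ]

inverse = [-1/12 1/3 1/6; 0 -1/3 0; -2/3 -1/3 1/3]

Gauss-Jordan on [A | I]:
R1 <- (1/4)*R1:  [    1   3/2  -1/2  |   1/4     0     0 ]
R3 <- R3 - (8)*R1:  [  0  -3   3  |  -2   0   1 ]
R2 <- (1/-3)*R2:  [    0     1     0  |     0  -1/3     0 ]
R1 <- R1 - (3/2)*R2:  [    1     0  -1/2  |   1/4   1/2     0 ]
R3 <- R3 - (-3)*R2:  [  0   0   3  |  -2  -1   1 ]
R3 <- (1/3)*R3:  [    0     0     1  |  -2/3  -1/3   1/3 ]
R1 <- R1 - (-1/2)*R3:  [     1      0      0  |  -1/12    1/3    1/6 ]
Right block of [I | A^{-1}] is the inverse:
[ -1/12   1/3  1/6 ]
[     0  -1/3    0 ]
[  -2/3  -1/3  1/3 ]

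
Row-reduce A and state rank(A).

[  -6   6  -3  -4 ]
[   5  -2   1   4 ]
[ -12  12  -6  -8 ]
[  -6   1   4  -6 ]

Row reduction:
R2 <- R2 - (-5/6)*R1:  [    0     3  -3/2   2/3 ]
R3 <- R3 - (2)*R1:  [ 0  0  0  0 ]
R4 <- R4 - (1)*R1:  [  0  -5   7  -2 ]
R4 <- R4 - (-5/3)*R2:  [    0     0   9/2  -8/9 ]
R3 <-> R4   (pivot in column 3 was zero)
[ -6  6    -3    -4 ]
[  0  3  -3/2   2/3 ]
[  0  0   9/2  -8/9 ]
[  0  0     0     0 ]
Row echelon form:
[ -6  6    -3    -4 ]
[  0  3  -3/2   2/3 ]
[  0  0   9/2  -8/9 ]
[  0  0     0     0 ]
Nonzero rows / pivot columns: 3

rank(A) = 3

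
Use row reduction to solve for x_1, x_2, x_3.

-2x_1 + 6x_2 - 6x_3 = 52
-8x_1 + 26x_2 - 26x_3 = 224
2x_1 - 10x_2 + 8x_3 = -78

Forward elimination on [A|b]:
R2 <- R2 - (4)*R1:  [  0   2  -2  16 ]
R3 <- R3 - (-1)*R1:  [   0   -4    2  -26 ]
R3 <- R3 - (-2)*R2:  [  0   0  -2   6 ]
Row echelon form:
[ -2  6  -6  |  52 ]
[  0  2  -2  |  16 ]
[  0  0  -2  |   6 ]
Back-substitution:
x_3 = (6) / -2 = -3
x_2 = (16 - (-2)*(-3)) / 2 = 5
x_1 = (52 - (6)*(5) - (-6)*(-3)) / -2 = -2

(-2, 5, -3)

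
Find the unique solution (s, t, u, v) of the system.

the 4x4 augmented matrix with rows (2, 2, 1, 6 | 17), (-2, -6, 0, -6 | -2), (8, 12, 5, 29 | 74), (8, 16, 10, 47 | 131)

Forward elimination on [A|b]:
R2 <- R2 - (-1)*R1:  [  0  -4   1   0  15 ]
R3 <- R3 - (4)*R1:  [ 0  4  1  5  6 ]
R4 <- R4 - (4)*R1:  [  0   8   6  23  63 ]
R3 <- R3 - (-1)*R2:  [  0   0   2   5  21 ]
R4 <- R4 - (-2)*R2:  [  0   0   8  23  93 ]
R4 <- R4 - (4)*R3:  [ 0  0  0  3  9 ]
Row echelon form:
[ 2   2  1  6  |  17 ]
[ 0  -4  1  0  |  15 ]
[ 0   0  2  5  |  21 ]
[ 0   0  0  3  |   9 ]
Back-substitution:
v = (9) / 3 = 3
u = (21 - (5)*(3)) / 2 = 3
t = (15 - (1)*(3)) / -4 = -3
s = (17 - (2)*(-3) - (1)*(3) - (6)*(3)) / 2 = 1

(1, -3, 3, 3)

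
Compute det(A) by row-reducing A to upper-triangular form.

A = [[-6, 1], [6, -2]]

Forward elimination:
R2 <- R2 - (-1)*R1:  [  0  -1 ]
Upper-triangular form:
[ -6   1 ]
[  0  -1 ]
det(A) = (-1)^0 * (-6) * (-1) = 6  (0 row swaps -> sign +1)

det(A) = 6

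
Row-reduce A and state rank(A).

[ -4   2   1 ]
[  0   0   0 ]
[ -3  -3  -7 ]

Row reduction:
R3 <- R3 - (3/4)*R1:  [     0   -9/2  -31/4 ]
R2 <-> R3   (pivot in column 2 was zero)
[ -4     2      1 ]
[  0  -9/2  -31/4 ]
[  0     0      0 ]
Row echelon form:
[ -4     2      1 ]
[  0  -9/2  -31/4 ]
[  0     0      0 ]
Nonzero rows / pivot columns: 2

rank(A) = 2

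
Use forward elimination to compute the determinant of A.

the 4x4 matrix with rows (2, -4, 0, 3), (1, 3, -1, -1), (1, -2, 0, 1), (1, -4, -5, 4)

Forward elimination:
R2 <- R2 - (1/2)*R1:  [    0     5    -1  -5/2 ]
R3 <- R3 - (1/2)*R1:  [    0     0     0  -1/2 ]
R4 <- R4 - (1/2)*R1:  [   0   -2   -5  5/2 ]
R4 <- R4 - (-2/5)*R2:  [     0      0  -27/5    3/2 ]
R3 <-> R4   (pivot in column 3 was zero)
[ 2  -4      0     3 ]
[ 0   5     -1  -5/2 ]
[ 0   0  -27/5   3/2 ]
[ 0   0      0  -1/2 ]
Upper-triangular form:
[ 2  -4      0     3 ]
[ 0   5     -1  -5/2 ]
[ 0   0  -27/5   3/2 ]
[ 0   0      0  -1/2 ]
det(A) = (-1)^1 * (2) * (5) * (-27/5) * (-1/2) = -27  (1 row swap -> sign -1)

det(A) = -27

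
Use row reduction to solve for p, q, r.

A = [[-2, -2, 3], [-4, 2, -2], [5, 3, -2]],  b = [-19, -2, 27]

Forward elimination on [A|b]:
R2 <- R2 - (2)*R1:  [  0   6  -8  36 ]
R3 <- R3 - (-5/2)*R1:  [     0     -2   11/2  -41/2 ]
R3 <- R3 - (-1/3)*R2:  [     0      0   17/6  -17/2 ]
Row echelon form:
[ -2  -2     3  |    -19 ]
[  0   6    -8  |     36 ]
[  0   0  17/6  |  -17/2 ]
Back-substitution:
r = (-17/2) / (17/6) = -3
q = (36 - (-8)*(-3)) / 6 = 2
p = (-19 - (-2)*(2) - (3)*(-3)) / -2 = 3

(3, 2, -3)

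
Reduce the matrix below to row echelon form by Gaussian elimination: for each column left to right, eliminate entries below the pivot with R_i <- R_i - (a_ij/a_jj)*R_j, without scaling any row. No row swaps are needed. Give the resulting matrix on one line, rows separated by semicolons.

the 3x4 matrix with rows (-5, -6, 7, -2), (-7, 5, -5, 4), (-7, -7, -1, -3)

REF = [-5 -6 7 -2; 0 67/5 -74/5 34/5; 0 0 -620/67 -61/67]

Forward elimination:
R2 <- R2 - (7/5)*R1:  [     0   67/5  -74/5   34/5 ]
R3 <- R3 - (7/5)*R1:  [     0    7/5  -54/5   -1/5 ]
R3 <- R3 - (7/67)*R2:  [       0        0  -620/67   -61/67 ]
Row echelon form:
[ -5    -6        7      -2 ]
[  0  67/5    -74/5    34/5 ]
[  0     0  -620/67  -61/67 ]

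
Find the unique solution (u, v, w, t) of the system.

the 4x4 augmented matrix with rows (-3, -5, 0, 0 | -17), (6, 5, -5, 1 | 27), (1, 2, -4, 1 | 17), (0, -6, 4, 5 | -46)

(-1, 4, -3, -2)

Forward elimination on [A|b]:
R2 <- R2 - (-2)*R1:  [  0  -5  -5   1  -7 ]
R3 <- R3 - (-1/3)*R1:  [    0   1/3    -4     1  34/3 ]
R3 <- R3 - (-1/15)*R2:  [      0       0   -13/3   16/15  163/15 ]
R4 <- R4 - (6/5)*R2:  [      0       0      10    19/5  -188/5 ]
R4 <- R4 - (-30/13)*R3:  [       0        0        0   407/65  -814/65 ]
Row echelon form:
[ -3  -5      0       0  |      -17 ]
[  0  -5     -5       1  |       -7 ]
[  0   0  -13/3   16/15  |   163/15 ]
[  0   0      0  407/65  |  -814/65 ]
Back-substitution:
t = (-814/65) / (407/65) = -2
w = (163/15 - (16/15)*(-2)) / (-13/3) = -3
v = (-7 - (-5)*(-3) - (1)*(-2)) / -5 = 4
u = (-17 - (-5)*(4)) / -3 = -1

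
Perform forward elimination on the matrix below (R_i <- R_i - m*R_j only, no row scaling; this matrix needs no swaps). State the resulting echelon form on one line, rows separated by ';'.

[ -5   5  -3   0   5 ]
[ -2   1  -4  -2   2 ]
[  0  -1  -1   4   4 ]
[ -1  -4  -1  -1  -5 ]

REF = [-5 5 -3 0 5; 0 -1 -14/5 -2 0; 0 0 9/5 6 4; 0 0 0 -109/3 -326/9]

Forward elimination:
R2 <- R2 - (2/5)*R1:  [     0     -1  -14/5     -2      0 ]
R4 <- R4 - (1/5)*R1:  [    0    -5  -2/5    -1    -6 ]
R3 <- R3 - (1)*R2:  [   0    0  9/5    6    4 ]
R4 <- R4 - (5)*R2:  [    0     0  68/5     9    -6 ]
R4 <- R4 - (68/9)*R3:  [      0       0       0  -109/3  -326/9 ]
Row echelon form:
[ -5   5     -3       0       5 ]
[  0  -1  -14/5      -2       0 ]
[  0   0    9/5       6       4 ]
[  0   0      0  -109/3  -326/9 ]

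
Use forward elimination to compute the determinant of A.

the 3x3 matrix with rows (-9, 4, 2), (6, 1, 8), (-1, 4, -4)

det(A) = 438

Forward elimination:
R2 <- R2 - (-2/3)*R1:  [    0  11/3  28/3 ]
R3 <- R3 - (1/9)*R1:  [     0   32/9  -38/9 ]
R3 <- R3 - (32/33)*R2:  [       0        0  -146/11 ]
Upper-triangular form:
[ -9     4        2 ]
[  0  11/3     28/3 ]
[  0     0  -146/11 ]
det(A) = (-1)^0 * (-9) * (11/3) * (-146/11) = 438  (0 row swaps -> sign +1)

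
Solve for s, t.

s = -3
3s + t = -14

(-3, -5)

Forward elimination on [A|b]:
R2 <- R2 - (3)*R1:  [  0   1  -5 ]
Row echelon form:
[ 1  0  |  -3 ]
[ 0  1  |  -5 ]
Back-substitution:
t = (-5) / 1 = -5
s = (-3) / 1 = -3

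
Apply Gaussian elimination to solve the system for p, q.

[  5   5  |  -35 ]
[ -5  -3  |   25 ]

(-2, -5)

Forward elimination on [A|b]:
R2 <- R2 - (-1)*R1:  [   0    2  -10 ]
Row echelon form:
[ 5  5  |  -35 ]
[ 0  2  |  -10 ]
Back-substitution:
q = (-10) / 2 = -5
p = (-35 - (5)*(-5)) / 5 = -2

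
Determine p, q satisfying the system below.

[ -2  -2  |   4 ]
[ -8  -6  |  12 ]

(0, -2)

Forward elimination on [A|b]:
R2 <- R2 - (4)*R1:  [  0   2  -4 ]
Row echelon form:
[ -2  -2  |   4 ]
[  0   2  |  -4 ]
Back-substitution:
q = (-4) / 2 = -2
p = (4 - (-2)*(-2)) / -2 = 0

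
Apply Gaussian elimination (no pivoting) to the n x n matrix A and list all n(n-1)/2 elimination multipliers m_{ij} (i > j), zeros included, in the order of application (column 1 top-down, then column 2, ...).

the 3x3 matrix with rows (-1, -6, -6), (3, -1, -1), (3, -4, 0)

Forward elimination:
R2 <- R2 - (-3)*R1:  [   0  -19  -19 ]
R3 <- R3 - (-3)*R1:  [   0  -22  -18 ]
R3 <- R3 - (22/19)*R2:  [ 0  0  4 ]
Multipliers (in order of application): m_{21} = -3, m_{31} = -3, m_{32} = 22/19

multipliers: -3, -3, 22/19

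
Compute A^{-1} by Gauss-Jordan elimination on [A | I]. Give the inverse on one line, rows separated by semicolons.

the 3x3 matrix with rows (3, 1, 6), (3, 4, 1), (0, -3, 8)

inverse = [35/27 -26/27 -23/27; -8/9 8/9 5/9; -1/3 1/3 1/3]

Gauss-Jordan on [A | I]:
R1 <- (1/3)*R1:  [   1  1/3    2  |  1/3    0    0 ]
R2 <- R2 - (3)*R1:  [  0   3  -5  |  -1   1   0 ]
R2 <- (1/3)*R2:  [    0     1  -5/3  |  -1/3   1/3     0 ]
R1 <- R1 - (1/3)*R2:  [    1     0  23/9  |   4/9  -1/9     0 ]
R3 <- R3 - (-3)*R2:  [  0   0   3  |  -1   1   1 ]
R3 <- (1/3)*R3:  [    0     0     1  |  -1/3   1/3   1/3 ]
R1 <- R1 - (23/9)*R3:  [      1       0       0  |   35/27  -26/27  -23/27 ]
R2 <- R2 - (-5/3)*R3:  [    0     1     0  |  -8/9   8/9   5/9 ]
Right block of [I | A^{-1}] is the inverse:
[ 35/27  -26/27  -23/27 ]
[  -8/9     8/9     5/9 ]
[  -1/3     1/3     1/3 ]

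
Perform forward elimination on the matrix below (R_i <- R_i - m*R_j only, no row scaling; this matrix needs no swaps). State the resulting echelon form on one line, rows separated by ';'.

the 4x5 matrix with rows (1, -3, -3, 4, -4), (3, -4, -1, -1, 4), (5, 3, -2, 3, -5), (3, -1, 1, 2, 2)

Forward elimination:
R2 <- R2 - (3)*R1:  [   0    5    8  -13   16 ]
R3 <- R3 - (5)*R1:  [   0   18   13  -17   15 ]
R4 <- R4 - (3)*R1:  [   0    8   10  -10   14 ]
R3 <- R3 - (18/5)*R2:  [      0       0   -79/5   149/5  -213/5 ]
R4 <- R4 - (8/5)*R2:  [     0      0  -14/5   54/5  -58/5 ]
R4 <- R4 - (14/79)*R3:  [       0        0        0   436/79  -320/79 ]
Row echelon form:
[ 1  -3     -3       4       -4 ]
[ 0   5      8     -13       16 ]
[ 0   0  -79/5   149/5   -213/5 ]
[ 0   0      0  436/79  -320/79 ]

REF = [1 -3 -3 4 -4; 0 5 8 -13 16; 0 0 -79/5 149/5 -213/5; 0 0 0 436/79 -320/79]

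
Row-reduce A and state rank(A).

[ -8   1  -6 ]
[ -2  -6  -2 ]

Row reduction:
R2 <- R2 - (1/4)*R1:  [     0  -25/4   -1/2 ]
Row echelon form:
[ -8      1    -6 ]
[  0  -25/4  -1/2 ]
Nonzero rows / pivot columns: 2

rank(A) = 2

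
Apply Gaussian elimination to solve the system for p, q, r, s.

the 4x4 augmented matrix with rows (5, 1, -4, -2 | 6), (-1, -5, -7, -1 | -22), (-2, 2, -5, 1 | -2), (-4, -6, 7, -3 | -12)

Forward elimination on [A|b]:
R2 <- R2 - (-1/5)*R1:  [      0   -24/5   -39/5    -7/5  -104/5 ]
R3 <- R3 - (-2/5)*R1:  [     0   12/5  -33/5    1/5    2/5 ]
R4 <- R4 - (-4/5)*R1:  [     0  -26/5   19/5  -23/5  -36/5 ]
R3 <- R3 - (-1/2)*R2:  [     0      0  -21/2   -1/2    -10 ]
R4 <- R4 - (13/12)*R2:  [      0       0    49/4  -37/12    46/3 ]
R4 <- R4 - (-7/6)*R3:  [     0      0      0  -11/3   11/3 ]
Row echelon form:
[ 5      1     -4     -2  |       6 ]
[ 0  -24/5  -39/5   -7/5  |  -104/5 ]
[ 0      0  -21/2   -1/2  |     -10 ]
[ 0      0      0  -11/3  |    11/3 ]
Back-substitution:
s = (11/3) / (-11/3) = -1
r = (-10 - (-1/2)*(-1)) / (-21/2) = 1
q = (-104/5 - (-39/5)*(1) - (-7/5)*(-1)) / (-24/5) = 3
p = (6 - (1)*(3) - (-4)*(1) - (-2)*(-1)) / 5 = 1

(1, 3, 1, -1)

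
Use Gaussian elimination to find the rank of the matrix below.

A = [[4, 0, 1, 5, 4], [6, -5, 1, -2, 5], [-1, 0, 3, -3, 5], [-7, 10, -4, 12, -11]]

Row reduction:
R2 <- R2 - (3/2)*R1:  [     0     -5   -1/2  -19/2     -1 ]
R3 <- R3 - (-1/4)*R1:  [    0     0  13/4  -7/4     6 ]
R4 <- R4 - (-7/4)*R1:  [    0    10  -9/4  83/4    -4 ]
R4 <- R4 - (-2)*R2:  [     0      0  -13/4    7/4     -6 ]
R4 <- R4 - (-1)*R3:  [ 0  0  0  0  0 ]
Row echelon form:
[ 4   0     1      5   4 ]
[ 0  -5  -1/2  -19/2  -1 ]
[ 0   0  13/4   -7/4   6 ]
[ 0   0     0      0   0 ]
Nonzero rows / pivot columns: 3

rank(A) = 3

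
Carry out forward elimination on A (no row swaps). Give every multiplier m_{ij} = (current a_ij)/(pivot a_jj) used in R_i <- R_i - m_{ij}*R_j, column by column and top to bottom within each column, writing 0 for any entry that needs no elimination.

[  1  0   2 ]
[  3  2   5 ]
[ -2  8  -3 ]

Forward elimination:
R2 <- R2 - (3)*R1:  [  0   2  -1 ]
R3 <- R3 - (-2)*R1:  [ 0  8  1 ]
R3 <- R3 - (4)*R2:  [ 0  0  5 ]
Multipliers (in order of application): m_{21} = 3, m_{31} = -2, m_{32} = 4

multipliers: 3, -2, 4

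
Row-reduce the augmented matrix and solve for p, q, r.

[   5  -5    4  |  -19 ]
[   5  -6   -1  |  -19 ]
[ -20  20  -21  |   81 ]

Forward elimination on [A|b]:
R2 <- R2 - (1)*R1:  [  0  -1  -5   0 ]
R3 <- R3 - (-4)*R1:  [  0   0  -5   5 ]
Row echelon form:
[ 5  -5   4  |  -19 ]
[ 0  -1  -5  |    0 ]
[ 0   0  -5  |    5 ]
Back-substitution:
r = (5) / -5 = -1
q = (0 - (-5)*(-1)) / -1 = 5
p = (-19 - (-5)*(5) - (4)*(-1)) / 5 = 2

(2, 5, -1)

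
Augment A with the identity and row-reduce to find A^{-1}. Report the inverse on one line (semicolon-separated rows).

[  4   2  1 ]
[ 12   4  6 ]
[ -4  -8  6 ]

Gauss-Jordan on [A | I]:
R1 <- (1/4)*R1:  [   1  1/2  1/4  |  1/4    0    0 ]
R2 <- R2 - (12)*R1:  [  0  -2   3  |  -3   1   0 ]
R3 <- R3 - (-4)*R1:  [  0  -6   7  |   1   0   1 ]
R2 <- (1/-2)*R2:  [    0     1  -3/2  |   3/2  -1/2     0 ]
R1 <- R1 - (1/2)*R2:  [    1     0     1  |  -1/2   1/4     0 ]
R3 <- R3 - (-6)*R2:  [  0   0  -2  |  10  -3   1 ]
R3 <- (1/-2)*R3:  [    0     0     1  |    -5   3/2  -1/2 ]
R1 <- R1 - (1)*R3:  [    1     0     0  |   9/2  -5/4   1/2 ]
R2 <- R2 - (-3/2)*R3:  [    0     1     0  |    -6   7/4  -3/4 ]
Right block of [I | A^{-1}] is the inverse:
[ 9/2  -5/4   1/2 ]
[  -6   7/4  -3/4 ]
[  -5   3/2  -1/2 ]

inverse = [9/2 -5/4 1/2; -6 7/4 -3/4; -5 3/2 -1/2]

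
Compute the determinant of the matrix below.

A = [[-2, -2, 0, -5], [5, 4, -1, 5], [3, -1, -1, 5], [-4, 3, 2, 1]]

det(A) = 26

Forward elimination:
R2 <- R2 - (-5/2)*R1:  [     0     -1     -1  -15/2 ]
R3 <- R3 - (-3/2)*R1:  [    0    -4    -1  -5/2 ]
R4 <- R4 - (2)*R1:  [  0   7   2  11 ]
R3 <- R3 - (4)*R2:  [    0     0     3  55/2 ]
R4 <- R4 - (-7)*R2:  [     0      0     -5  -83/2 ]
R4 <- R4 - (-5/3)*R3:  [    0     0     0  13/3 ]
Upper-triangular form:
[ -2  -2   0     -5 ]
[  0  -1  -1  -15/2 ]
[  0   0   3   55/2 ]
[  0   0   0   13/3 ]
det(A) = (-1)^0 * (-2) * (-1) * (3) * (13/3) = 26  (0 row swaps -> sign +1)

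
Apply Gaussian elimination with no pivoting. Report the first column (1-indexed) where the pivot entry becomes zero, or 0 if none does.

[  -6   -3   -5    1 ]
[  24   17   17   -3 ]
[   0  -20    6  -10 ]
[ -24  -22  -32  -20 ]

Naive forward elimination:
R2 <- R2 - (-4)*R1:  [  0   5  -3   1 ]
R4 <- R4 - (4)*R1:  [   0  -10  -12  -24 ]
R3 <- R3 - (-4)*R2:  [  0   0  -6  -6 ]
R4 <- R4 - (-2)*R2:  [   0    0  -18  -22 ]
R4 <- R4 - (3)*R3:  [  0   0   0  -4 ]
All pivots nonzero; naive elimination completes without hitting a zero pivot.

first zero-pivot column = 0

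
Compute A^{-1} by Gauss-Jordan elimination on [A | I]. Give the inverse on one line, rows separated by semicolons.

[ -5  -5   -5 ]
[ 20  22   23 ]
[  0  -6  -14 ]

Gauss-Jordan on [A | I]:
R1 <- (1/-5)*R1:  [    1     1     1  |  -1/5     0     0 ]
R2 <- R2 - (20)*R1:  [ 0  2  3  |  4  1  0 ]
R2 <- (1/2)*R2:  [   0    1  3/2  |    2  1/2    0 ]
R1 <- R1 - (1)*R2:  [     1      0   -1/2  |  -11/5   -1/2      0 ]
R3 <- R3 - (-6)*R2:  [  0   0  -5  |  12   3   1 ]
R3 <- (1/-5)*R3:  [     0      0      1  |  -12/5   -3/5   -1/5 ]
R1 <- R1 - (-1/2)*R3:  [     1      0      0  |  -17/5   -4/5  -1/10 ]
R2 <- R2 - (3/2)*R3:  [    0     1     0  |  28/5   7/5  3/10 ]
Right block of [I | A^{-1}] is the inverse:
[ -17/5  -4/5  -1/10 ]
[  28/5   7/5   3/10 ]
[ -12/5  -3/5   -1/5 ]

inverse = [-17/5 -4/5 -1/10; 28/5 7/5 3/10; -12/5 -3/5 -1/5]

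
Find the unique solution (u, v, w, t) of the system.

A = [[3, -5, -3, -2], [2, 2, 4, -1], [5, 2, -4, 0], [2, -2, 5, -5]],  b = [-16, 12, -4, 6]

Forward elimination on [A|b]:
R2 <- R2 - (2/3)*R1:  [    0  16/3     6   1/3  68/3 ]
R3 <- R3 - (5/3)*R1:  [    0  31/3     1  10/3  68/3 ]
R4 <- R4 - (2/3)*R1:  [     0    4/3      7  -11/3   50/3 ]
R3 <- R3 - (31/16)*R2:  [     0      0  -85/8  43/16  -85/4 ]
R4 <- R4 - (1/4)*R2:  [     0      0   11/2  -15/4     11 ]
R4 <- R4 - (-44/85)*R3:  [        0         0         0  -401/170         0 ]
Row echelon form:
[ 3    -5     -3        -2  |    -16 ]
[ 0  16/3      6       1/3  |   68/3 ]
[ 0     0  -85/8     43/16  |  -85/4 ]
[ 0     0      0  -401/170  |      0 ]
Back-substitution:
t = (0) / (-401/170) = 0
w = (-85/4 - (43/16)*(0)) / (-85/8) = 2
v = (68/3 - (6)*(2) - (1/3)*(0)) / (16/3) = 2
u = (-16 - (-5)*(2) - (-3)*(2) - (-2)*(0)) / 3 = 0

(0, 2, 2, 0)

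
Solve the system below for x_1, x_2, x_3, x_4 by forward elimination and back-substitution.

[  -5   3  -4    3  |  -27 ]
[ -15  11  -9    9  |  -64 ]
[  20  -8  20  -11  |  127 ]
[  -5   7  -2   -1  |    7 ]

Forward elimination on [A|b]:
R2 <- R2 - (3)*R1:  [  0   2   3   0  17 ]
R3 <- R3 - (-4)*R1:  [  0   4   4   1  19 ]
R4 <- R4 - (1)*R1:  [  0   4   2  -4  34 ]
R3 <- R3 - (2)*R2:  [   0    0   -2    1  -15 ]
R4 <- R4 - (2)*R2:  [  0   0  -4  -4   0 ]
R4 <- R4 - (2)*R3:  [  0   0   0  -6  30 ]
Row echelon form:
[ -5  3  -4   3  |  -27 ]
[  0  2   3   0  |   17 ]
[  0  0  -2   1  |  -15 ]
[  0  0   0  -6  |   30 ]
Back-substitution:
x_4 = (30) / -6 = -5
x_3 = (-15 - (1)*(-5)) / -2 = 5
x_2 = (17 - (3)*(5)) / 2 = 1
x_1 = (-27 - (3)*(1) - (-4)*(5) - (3)*(-5)) / -5 = -1

(-1, 1, 5, -5)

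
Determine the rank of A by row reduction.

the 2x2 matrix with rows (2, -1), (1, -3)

Row reduction:
R2 <- R2 - (1/2)*R1:  [    0  -5/2 ]
Row echelon form:
[ 2    -1 ]
[ 0  -5/2 ]
Nonzero rows / pivot columns: 2

rank(A) = 2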